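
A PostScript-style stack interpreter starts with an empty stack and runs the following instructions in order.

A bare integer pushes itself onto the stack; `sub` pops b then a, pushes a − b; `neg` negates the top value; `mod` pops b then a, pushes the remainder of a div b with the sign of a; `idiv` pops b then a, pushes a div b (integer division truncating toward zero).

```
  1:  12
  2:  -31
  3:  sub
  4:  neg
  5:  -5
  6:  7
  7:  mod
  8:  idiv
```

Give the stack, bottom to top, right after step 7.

12  → 12
-31 → 12 -31
sub → 43
neg → -43
-5  → -43 -5
7   → -43 -5 7
mod → -43 -5

[-43, -5]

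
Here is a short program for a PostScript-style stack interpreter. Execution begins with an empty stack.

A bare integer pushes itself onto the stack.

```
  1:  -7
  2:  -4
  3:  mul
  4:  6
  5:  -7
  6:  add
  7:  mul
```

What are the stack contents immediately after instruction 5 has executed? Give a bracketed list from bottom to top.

-7  → -7
-4  → -7 -4
mul → 28
6   → 28 6
-7  → 28 6 -7

[28, 6, -7]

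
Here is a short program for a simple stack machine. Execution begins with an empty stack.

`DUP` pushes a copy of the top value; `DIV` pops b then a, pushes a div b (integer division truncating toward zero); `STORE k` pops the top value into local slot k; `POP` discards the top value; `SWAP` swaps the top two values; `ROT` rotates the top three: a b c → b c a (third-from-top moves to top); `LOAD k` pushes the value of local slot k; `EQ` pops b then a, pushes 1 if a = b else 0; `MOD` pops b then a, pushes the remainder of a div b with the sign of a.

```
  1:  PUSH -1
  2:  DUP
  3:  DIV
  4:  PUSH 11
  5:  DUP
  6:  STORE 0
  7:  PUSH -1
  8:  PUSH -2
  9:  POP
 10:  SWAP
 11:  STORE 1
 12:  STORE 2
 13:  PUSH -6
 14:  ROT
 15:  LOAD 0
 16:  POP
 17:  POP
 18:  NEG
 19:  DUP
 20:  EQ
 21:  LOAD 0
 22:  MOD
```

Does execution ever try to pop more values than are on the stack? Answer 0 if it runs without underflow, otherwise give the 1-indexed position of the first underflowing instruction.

14

PUSH -1 → -1
DUP     → -1 -1
DIV     → 1
PUSH 11 → 1 11
DUP     → 1 11 11
STORE 0 → 1 11
PUSH -1 → 1 11 -1
PUSH -2 → 1 11 -1 -2
POP     → 1 11 -1
SWAP    → 1 -1 11
STORE 1 → 1 -1
STORE 2 → 1
PUSH -6 → 1 -6
ROT  — needs 3 operands, stack has 2 → underflow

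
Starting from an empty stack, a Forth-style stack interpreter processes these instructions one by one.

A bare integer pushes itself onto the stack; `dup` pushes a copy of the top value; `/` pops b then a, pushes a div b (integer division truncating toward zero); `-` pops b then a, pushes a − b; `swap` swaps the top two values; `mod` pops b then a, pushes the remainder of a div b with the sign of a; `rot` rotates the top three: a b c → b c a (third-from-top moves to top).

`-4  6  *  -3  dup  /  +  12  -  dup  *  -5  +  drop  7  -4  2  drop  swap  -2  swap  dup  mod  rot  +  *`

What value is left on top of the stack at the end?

-4   -> [-4]
6    -> [-4, 6]
*    -> [-24]
-3   -> [-24, -3]
dup  -> [-24, -3, -3]
/    -> [-24, 1]
+    -> [-23]
12   -> [-23, 12]
-    -> [-35]
dup  -> [-35, -35]
*    -> [1225]
-5   -> [1225, -5]
+    -> [1220]
drop -> []
7    -> [7]
-4   -> [7, -4]
2    -> [7, -4, 2]
drop -> [7, -4]
swap -> [-4, 7]
-2   -> [-4, 7, -2]
swap -> [-4, -2, 7]
dup  -> [-4, -2, 7, 7]
mod  -> [-4, -2, 0]
rot  -> [-2, 0, -4]
+    -> [-2, -4]
*    -> [8]

8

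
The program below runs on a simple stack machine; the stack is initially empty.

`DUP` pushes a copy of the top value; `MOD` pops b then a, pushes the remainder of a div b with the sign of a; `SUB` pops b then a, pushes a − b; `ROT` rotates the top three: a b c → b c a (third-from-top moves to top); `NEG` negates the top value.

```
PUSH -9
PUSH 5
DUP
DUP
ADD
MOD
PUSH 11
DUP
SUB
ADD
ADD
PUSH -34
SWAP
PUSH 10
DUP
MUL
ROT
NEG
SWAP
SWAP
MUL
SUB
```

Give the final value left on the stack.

-3404

PUSH -9  : [-9]
PUSH 5   : [-9, 5]
DUP      : [-9, 5, 5]
DUP      : [-9, 5, 5, 5]
ADD      : [-9, 5, 10]
MOD      : [-9, 5]
PUSH 11  : [-9, 5, 11]
DUP      : [-9, 5, 11, 11]
SUB      : [-9, 5, 0]
ADD      : [-9, 5]
ADD      : [-4]
PUSH -34 : [-4, -34]
SWAP     : [-34, -4]
PUSH 10  : [-34, -4, 10]
DUP      : [-34, -4, 10, 10]
MUL      : [-34, -4, 100]
ROT      : [-4, 100, -34]
NEG      : [-4, 100, 34]
SWAP     : [-4, 34, 100]
SWAP     : [-4, 100, 34]
MUL      : [-4, 3400]
SUB      : [-3404]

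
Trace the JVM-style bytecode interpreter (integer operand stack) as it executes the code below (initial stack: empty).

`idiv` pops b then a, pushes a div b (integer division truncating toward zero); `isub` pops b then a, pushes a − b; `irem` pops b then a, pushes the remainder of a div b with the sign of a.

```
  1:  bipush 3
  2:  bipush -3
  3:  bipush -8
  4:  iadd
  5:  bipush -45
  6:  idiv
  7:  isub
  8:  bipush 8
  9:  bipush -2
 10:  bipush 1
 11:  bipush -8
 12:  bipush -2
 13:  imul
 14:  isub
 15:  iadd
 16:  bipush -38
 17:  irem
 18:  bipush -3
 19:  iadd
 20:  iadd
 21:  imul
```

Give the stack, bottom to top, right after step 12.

[3, 8, -2, 1, -8, -2]

bipush 3   : [3]
bipush -3  : [3, -3]
bipush -8  : [3, -3, -8]
iadd       : [3, -11]
bipush -45 : [3, -11, -45]
idiv       : [3, 0]
isub       : [3]
bipush 8   : [3, 8]
bipush -2  : [3, 8, -2]
bipush 1   : [3, 8, -2, 1]
bipush -8  : [3, 8, -2, 1, -8]
bipush -2  : [3, 8, -2, 1, -8, -2]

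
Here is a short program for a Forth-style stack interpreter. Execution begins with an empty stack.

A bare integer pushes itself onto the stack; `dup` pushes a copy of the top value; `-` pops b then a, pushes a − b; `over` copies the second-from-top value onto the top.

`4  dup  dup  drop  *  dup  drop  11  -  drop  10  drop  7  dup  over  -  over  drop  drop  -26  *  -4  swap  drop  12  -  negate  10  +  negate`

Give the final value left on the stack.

-26

4      -> [4]
dup    -> [4, 4]
dup    -> [4, 4, 4]
drop   -> [4, 4]
*      -> [16]
dup    -> [16, 16]
drop   -> [16]
11     -> [16, 11]
-      -> [5]
drop   -> []
10     -> [10]
drop   -> []
7      -> [7]
dup    -> [7, 7]
over   -> [7, 7, 7]
-      -> [7, 0]
over   -> [7, 0, 7]
drop   -> [7, 0]
drop   -> [7]
-26    -> [7, -26]
*      -> [-182]
-4     -> [-182, -4]
swap   -> [-4, -182]
drop   -> [-4]
12     -> [-4, 12]
-      -> [-16]
negate -> [16]
10     -> [16, 10]
+      -> [26]
negate -> [-26]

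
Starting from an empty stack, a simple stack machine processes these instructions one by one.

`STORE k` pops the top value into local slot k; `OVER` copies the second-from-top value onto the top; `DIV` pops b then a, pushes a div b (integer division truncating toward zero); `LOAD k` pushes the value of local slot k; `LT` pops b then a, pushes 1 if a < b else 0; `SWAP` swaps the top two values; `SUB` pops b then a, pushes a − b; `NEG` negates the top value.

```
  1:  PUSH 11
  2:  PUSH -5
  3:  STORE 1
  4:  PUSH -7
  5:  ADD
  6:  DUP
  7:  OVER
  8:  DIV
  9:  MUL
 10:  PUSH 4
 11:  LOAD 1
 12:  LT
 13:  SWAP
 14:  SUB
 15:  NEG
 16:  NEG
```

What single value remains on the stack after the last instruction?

-4

PUSH 11  11
PUSH -5  11 -5
STORE 1  11
PUSH -7  11 -7
ADD      4
DUP      4 4
OVER     4 4 4
DIV      4 1
MUL      4
PUSH 4   4 4
LOAD 1   4 4 -5
LT       4 0
SWAP     0 4
SUB      -4
NEG      4
NEG      -4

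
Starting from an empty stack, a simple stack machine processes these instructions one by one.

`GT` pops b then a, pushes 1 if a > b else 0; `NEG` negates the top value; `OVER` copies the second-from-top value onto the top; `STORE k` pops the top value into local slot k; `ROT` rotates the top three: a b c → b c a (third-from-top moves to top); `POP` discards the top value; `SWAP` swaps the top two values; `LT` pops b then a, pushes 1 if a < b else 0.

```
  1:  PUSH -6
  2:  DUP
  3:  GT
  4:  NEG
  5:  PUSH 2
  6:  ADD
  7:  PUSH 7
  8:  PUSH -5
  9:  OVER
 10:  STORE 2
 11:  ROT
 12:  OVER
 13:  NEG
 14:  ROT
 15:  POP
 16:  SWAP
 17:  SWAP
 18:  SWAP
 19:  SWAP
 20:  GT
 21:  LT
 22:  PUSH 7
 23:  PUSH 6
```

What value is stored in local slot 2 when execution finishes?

7

PUSH -6 : -6
DUP     : -6 -6
GT      : 0
NEG     : 0
PUSH 2  : 0 2
ADD     : 2
PUSH 7  : 2 7
PUSH -5 : 2 7 -5
OVER    : 2 7 -5 7
STORE 2 : 2 7 -5
ROT     : 7 -5 2
OVER    : 7 -5 2 -5
NEG     : 7 -5 2 5
ROT     : 7 2 5 -5
POP     : 7 2 5
SWAP    : 7 5 2
SWAP    : 7 2 5
SWAP    : 7 5 2
SWAP    : 7 2 5
GT      : 7 0
LT      : 0
PUSH 7  : 0 7
PUSH 6  : 0 7 6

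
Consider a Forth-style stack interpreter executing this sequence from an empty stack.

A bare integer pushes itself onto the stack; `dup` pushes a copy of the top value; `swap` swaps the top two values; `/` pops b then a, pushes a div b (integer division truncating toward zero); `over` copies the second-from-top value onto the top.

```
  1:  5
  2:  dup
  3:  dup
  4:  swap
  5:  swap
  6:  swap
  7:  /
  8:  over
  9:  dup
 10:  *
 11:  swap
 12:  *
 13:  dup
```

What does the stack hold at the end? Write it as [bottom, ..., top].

[5, 25, 25]

5    : [5]
dup  : [5, 5]
dup  : [5, 5, 5]
swap : [5, 5, 5]
swap : [5, 5, 5]
swap : [5, 5, 5]
/    : [5, 1]
over : [5, 1, 5]
dup  : [5, 1, 5, 5]
*    : [5, 1, 25]
swap : [5, 25, 1]
*    : [5, 25]
dup  : [5, 25, 25]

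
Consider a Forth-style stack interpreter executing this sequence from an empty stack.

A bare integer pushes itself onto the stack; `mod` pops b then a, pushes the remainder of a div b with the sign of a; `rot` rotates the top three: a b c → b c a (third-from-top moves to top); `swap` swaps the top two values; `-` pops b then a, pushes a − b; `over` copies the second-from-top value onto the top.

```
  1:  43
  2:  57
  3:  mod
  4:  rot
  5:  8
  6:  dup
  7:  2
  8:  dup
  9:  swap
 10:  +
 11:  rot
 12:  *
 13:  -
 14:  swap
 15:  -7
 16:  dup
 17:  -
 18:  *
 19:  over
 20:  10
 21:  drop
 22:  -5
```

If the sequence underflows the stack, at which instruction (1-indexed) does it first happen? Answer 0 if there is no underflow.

43  -> [43]
57  -> [43, 57]
mod -> [43]
rot  — needs 3 operands, stack has 1 → underflow

4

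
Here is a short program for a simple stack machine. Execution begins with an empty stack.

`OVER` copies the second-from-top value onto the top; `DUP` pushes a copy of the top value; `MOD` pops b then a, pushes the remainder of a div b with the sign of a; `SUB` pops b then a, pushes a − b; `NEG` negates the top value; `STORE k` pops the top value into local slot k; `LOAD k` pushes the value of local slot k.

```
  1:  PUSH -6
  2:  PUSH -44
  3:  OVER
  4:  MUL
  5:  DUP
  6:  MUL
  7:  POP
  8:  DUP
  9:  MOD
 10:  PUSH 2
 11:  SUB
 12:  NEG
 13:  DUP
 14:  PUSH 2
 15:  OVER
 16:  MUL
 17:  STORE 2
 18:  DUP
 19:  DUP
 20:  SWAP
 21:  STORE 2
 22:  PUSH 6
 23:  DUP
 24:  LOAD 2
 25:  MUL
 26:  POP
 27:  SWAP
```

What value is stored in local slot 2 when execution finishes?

PUSH -6  : -6
PUSH -44 : -6 -44
OVER     : -6 -44 -6
MUL      : -6 264
DUP      : -6 264 264
MUL      : -6 69696
POP      : -6
DUP      : -6 -6
MOD      : 0
PUSH 2   : 0 2
SUB      : -2
NEG      : 2
DUP      : 2 2
PUSH 2   : 2 2 2
OVER     : 2 2 2 2
MUL      : 2 2 4
STORE 2  : 2 2
DUP      : 2 2 2
DUP      : 2 2 2 2
SWAP     : 2 2 2 2
STORE 2  : 2 2 2
PUSH 6   : 2 2 2 6
DUP      : 2 2 2 6 6
LOAD 2   : 2 2 2 6 6 2
MUL      : 2 2 2 6 12
POP      : 2 2 2 6
SWAP     : 2 2 6 2

2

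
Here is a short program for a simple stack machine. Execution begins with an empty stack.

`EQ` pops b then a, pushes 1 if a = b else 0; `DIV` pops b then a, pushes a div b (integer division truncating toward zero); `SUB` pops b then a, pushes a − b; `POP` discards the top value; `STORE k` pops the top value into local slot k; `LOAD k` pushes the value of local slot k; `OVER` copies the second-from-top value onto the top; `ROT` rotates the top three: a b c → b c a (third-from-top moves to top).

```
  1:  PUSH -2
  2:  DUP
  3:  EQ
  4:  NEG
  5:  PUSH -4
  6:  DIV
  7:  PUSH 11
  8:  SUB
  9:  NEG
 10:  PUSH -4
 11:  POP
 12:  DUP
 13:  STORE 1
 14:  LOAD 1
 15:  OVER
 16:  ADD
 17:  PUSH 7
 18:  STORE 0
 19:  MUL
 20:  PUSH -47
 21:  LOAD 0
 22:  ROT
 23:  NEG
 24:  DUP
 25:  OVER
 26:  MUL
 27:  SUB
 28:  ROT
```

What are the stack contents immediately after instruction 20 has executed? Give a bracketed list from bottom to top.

PUSH -2   [-2]
DUP       [-2, -2]
EQ        [1]
NEG       [-1]
PUSH -4   [-1, -4]
DIV       [0]
PUSH 11   [0, 11]
SUB       [-11]
NEG       [11]
PUSH -4   [11, -4]
POP       [11]
DUP       [11, 11]
STORE 1   [11]
LOAD 1    [11, 11]
OVER      [11, 11, 11]
ADD       [11, 22]
PUSH 7    [11, 22, 7]
STORE 0   [11, 22]
MUL       [242]
PUSH -47  [242, -47]

[242, -47]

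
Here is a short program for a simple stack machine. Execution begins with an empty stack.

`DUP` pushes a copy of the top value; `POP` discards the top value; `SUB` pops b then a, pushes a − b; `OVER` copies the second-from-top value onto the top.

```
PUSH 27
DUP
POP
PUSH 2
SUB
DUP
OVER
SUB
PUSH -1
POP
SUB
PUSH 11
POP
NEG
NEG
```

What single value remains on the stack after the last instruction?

25

PUSH 27 : [27]
DUP     : [27, 27]
POP     : [27]
PUSH 2  : [27, 2]
SUB     : [25]
DUP     : [25, 25]
OVER    : [25, 25, 25]
SUB     : [25, 0]
PUSH -1 : [25, 0, -1]
POP     : [25, 0]
SUB     : [25]
PUSH 11 : [25, 11]
POP     : [25]
NEG     : [-25]
NEG     : [25]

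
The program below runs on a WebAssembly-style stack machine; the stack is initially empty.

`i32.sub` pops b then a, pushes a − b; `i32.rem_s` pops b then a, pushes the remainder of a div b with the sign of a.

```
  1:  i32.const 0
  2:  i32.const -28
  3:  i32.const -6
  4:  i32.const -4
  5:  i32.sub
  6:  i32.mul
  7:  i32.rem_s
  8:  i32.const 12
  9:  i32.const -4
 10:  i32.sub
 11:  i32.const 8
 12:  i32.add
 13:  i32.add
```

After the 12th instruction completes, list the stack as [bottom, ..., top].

i32.const 0   -> [0]
i32.const -28 -> [0, -28]
i32.const -6  -> [0, -28, -6]
i32.const -4  -> [0, -28, -6, -4]
i32.sub       -> [0, -28, -2]
i32.mul       -> [0, 56]
i32.rem_s     -> [0]
i32.const 12  -> [0, 12]
i32.const -4  -> [0, 12, -4]
i32.sub       -> [0, 16]
i32.const 8   -> [0, 16, 8]
i32.add       -> [0, 24]

[0, 24]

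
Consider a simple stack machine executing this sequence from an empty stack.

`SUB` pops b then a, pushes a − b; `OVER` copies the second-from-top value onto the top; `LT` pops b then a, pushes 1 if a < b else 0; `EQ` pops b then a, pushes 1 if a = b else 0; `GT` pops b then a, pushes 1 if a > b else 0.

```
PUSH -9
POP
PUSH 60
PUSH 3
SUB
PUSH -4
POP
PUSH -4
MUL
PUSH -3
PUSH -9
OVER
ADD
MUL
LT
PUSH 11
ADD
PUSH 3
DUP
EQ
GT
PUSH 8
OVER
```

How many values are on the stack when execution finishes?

PUSH -9 -> -9
POP     -> (empty)
PUSH 60 -> 60
PUSH 3  -> 60 3
SUB     -> 57
PUSH -4 -> 57 -4
POP     -> 57
PUSH -4 -> 57 -4
MUL     -> -228
PUSH -3 -> -228 -3
PUSH -9 -> -228 -3 -9
OVER    -> -228 -3 -9 -3
ADD     -> -228 -3 -12
MUL     -> -228 36
LT      -> 1
PUSH 11 -> 1 11
ADD     -> 12
PUSH 3  -> 12 3
DUP     -> 12 3 3
EQ      -> 12 1
GT      -> 1
PUSH 8  -> 1 8
OVER    -> 1 8 1

3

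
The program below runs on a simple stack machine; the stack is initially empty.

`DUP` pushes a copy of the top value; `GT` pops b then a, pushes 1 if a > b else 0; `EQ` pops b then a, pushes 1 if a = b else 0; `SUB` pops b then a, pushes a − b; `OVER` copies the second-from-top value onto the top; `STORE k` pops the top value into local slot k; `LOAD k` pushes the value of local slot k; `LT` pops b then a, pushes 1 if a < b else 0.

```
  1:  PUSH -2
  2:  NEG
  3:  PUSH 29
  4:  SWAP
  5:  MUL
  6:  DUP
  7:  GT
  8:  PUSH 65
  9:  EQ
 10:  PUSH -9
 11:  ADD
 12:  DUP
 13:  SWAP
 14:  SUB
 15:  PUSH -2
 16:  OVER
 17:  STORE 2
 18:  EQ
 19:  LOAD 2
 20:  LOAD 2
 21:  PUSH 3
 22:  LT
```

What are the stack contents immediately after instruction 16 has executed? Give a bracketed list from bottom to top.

[0, -2, 0]

PUSH -2 : -2
NEG     : 2
PUSH 29 : 2 29
SWAP    : 29 2
MUL     : 58
DUP     : 58 58
GT      : 0
PUSH 65 : 0 65
EQ      : 0
PUSH -9 : 0 -9
ADD     : -9
DUP     : -9 -9
SWAP    : -9 -9
SUB     : 0
PUSH -2 : 0 -2
OVER    : 0 -2 0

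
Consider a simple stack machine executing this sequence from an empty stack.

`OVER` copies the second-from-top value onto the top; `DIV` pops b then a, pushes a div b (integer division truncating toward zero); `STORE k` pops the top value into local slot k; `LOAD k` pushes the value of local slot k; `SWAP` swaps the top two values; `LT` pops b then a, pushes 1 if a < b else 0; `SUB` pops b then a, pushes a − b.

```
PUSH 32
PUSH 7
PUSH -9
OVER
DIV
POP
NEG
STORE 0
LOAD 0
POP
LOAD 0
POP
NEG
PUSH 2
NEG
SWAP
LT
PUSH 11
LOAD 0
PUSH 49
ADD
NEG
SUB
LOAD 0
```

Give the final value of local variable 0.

PUSH 32  [32]
PUSH 7   [32, 7]
PUSH -9  [32, 7, -9]
OVER     [32, 7, -9, 7]
DIV      [32, 7, -1]
POP      [32, 7]
NEG      [32, -7]
STORE 0  [32]
LOAD 0   [32, -7]
POP      [32]
LOAD 0   [32, -7]
POP      [32]
NEG      [-32]
PUSH 2   [-32, 2]
NEG      [-32, -2]
SWAP     [-2, -32]
LT       [0]
PUSH 11  [0, 11]
LOAD 0   [0, 11, -7]
PUSH 49  [0, 11, -7, 49]
ADD      [0, 11, 42]
NEG      [0, 11, -42]
SUB      [0, 53]
LOAD 0   [0, 53, -7]

-7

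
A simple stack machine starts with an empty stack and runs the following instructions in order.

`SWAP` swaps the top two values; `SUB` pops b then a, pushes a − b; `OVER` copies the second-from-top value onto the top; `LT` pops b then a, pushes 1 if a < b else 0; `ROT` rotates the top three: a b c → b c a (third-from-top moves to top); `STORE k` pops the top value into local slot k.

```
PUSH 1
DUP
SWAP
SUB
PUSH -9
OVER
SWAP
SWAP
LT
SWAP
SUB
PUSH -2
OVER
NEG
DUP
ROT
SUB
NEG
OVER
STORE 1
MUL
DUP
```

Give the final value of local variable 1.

PUSH 1  : [1]
DUP     : [1, 1]
SWAP    : [1, 1]
SUB     : [0]
PUSH -9 : [0, -9]
OVER    : [0, -9, 0]
SWAP    : [0, 0, -9]
SWAP    : [0, -9, 0]
LT      : [0, 1]
SWAP    : [1, 0]
SUB     : [1]
PUSH -2 : [1, -2]
OVER    : [1, -2, 1]
NEG     : [1, -2, -1]
DUP     : [1, -2, -1, -1]
ROT     : [1, -1, -1, -2]
SUB     : [1, -1, 1]
NEG     : [1, -1, -1]
OVER    : [1, -1, -1, -1]
STORE 1 : [1, -1, -1]
MUL     : [1, 1]
DUP     : [1, 1, 1]

-1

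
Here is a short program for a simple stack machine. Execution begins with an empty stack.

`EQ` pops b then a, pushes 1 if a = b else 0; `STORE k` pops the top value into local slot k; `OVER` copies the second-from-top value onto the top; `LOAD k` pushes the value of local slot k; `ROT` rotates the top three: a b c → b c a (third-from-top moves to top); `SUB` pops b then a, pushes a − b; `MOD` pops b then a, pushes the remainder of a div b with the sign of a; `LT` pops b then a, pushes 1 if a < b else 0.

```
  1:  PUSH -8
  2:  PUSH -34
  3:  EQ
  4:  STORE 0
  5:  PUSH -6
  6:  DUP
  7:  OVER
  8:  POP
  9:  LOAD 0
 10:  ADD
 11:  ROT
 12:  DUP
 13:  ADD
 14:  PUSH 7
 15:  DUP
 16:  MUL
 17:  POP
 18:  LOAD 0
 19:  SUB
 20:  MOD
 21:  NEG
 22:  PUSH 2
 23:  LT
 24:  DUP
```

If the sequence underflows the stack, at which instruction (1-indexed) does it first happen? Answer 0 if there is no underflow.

11

PUSH -8   -8
PUSH -34  -8 -34
EQ        0
STORE 0   (empty)
PUSH -6   -6
DUP       -6 -6
OVER      -6 -6 -6
POP       -6 -6
LOAD 0    -6 -6 0
ADD       -6 -6
ROT  — needs 3 operands, stack has 2 → underflow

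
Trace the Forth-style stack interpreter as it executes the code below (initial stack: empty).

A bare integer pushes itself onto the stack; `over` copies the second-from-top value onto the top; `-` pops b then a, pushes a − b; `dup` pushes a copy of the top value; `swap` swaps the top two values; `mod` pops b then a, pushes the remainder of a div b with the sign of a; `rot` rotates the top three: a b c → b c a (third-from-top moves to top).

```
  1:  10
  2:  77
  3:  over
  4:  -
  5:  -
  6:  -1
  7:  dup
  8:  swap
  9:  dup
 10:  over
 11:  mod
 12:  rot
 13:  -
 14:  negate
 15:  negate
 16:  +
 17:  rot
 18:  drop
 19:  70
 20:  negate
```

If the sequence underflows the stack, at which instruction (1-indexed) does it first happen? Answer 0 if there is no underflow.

17

10     → [10]
77     → [10, 77]
over   → [10, 77, 10]
-      → [10, 67]
-      → [-57]
-1     → [-57, -1]
dup    → [-57, -1, -1]
swap   → [-57, -1, -1]
dup    → [-57, -1, -1, -1]
over   → [-57, -1, -1, -1, -1]
mod    → [-57, -1, -1, 0]
rot    → [-57, -1, 0, -1]
-      → [-57, -1, 1]
negate → [-57, -1, -1]
negate → [-57, -1, 1]
+      → [-57, 0]
rot  — needs 3 operands, stack has 2 → underflow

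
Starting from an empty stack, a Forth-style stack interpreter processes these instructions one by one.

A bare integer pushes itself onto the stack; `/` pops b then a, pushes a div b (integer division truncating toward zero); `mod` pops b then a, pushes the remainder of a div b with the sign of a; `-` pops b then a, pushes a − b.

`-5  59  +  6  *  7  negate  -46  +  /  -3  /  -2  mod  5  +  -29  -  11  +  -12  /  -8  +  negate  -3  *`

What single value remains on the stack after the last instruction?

-5      [-5]
59      [-5, 59]
+       [54]
6       [54, 6]
*       [324]
7       [324, 7]
negate  [324, -7]
-46     [324, -7, -46]
+       [324, -53]
/       [-6]
-3      [-6, -3]
/       [2]
-2      [2, -2]
mod     [0]
5       [0, 5]
+       [5]
-29     [5, -29]
-       [34]
11      [34, 11]
+       [45]
-12     [45, -12]
/       [-3]
-8      [-3, -8]
+       [-11]
negate  [11]
-3      [11, -3]
*       [-33]

-33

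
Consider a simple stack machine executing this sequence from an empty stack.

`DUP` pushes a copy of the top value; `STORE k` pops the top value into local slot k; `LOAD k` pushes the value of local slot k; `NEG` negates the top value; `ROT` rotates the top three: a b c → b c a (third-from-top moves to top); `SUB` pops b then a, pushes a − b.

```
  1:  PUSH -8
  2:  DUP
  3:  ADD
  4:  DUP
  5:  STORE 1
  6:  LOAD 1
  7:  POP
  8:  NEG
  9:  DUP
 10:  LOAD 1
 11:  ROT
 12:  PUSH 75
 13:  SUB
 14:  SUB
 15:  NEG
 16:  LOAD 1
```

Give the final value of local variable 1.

-16

PUSH -8  [-8]
DUP      [-8, -8]
ADD      [-16]
DUP      [-16, -16]
STORE 1  [-16]
LOAD 1   [-16, -16]
POP      [-16]
NEG      [16]
DUP      [16, 16]
LOAD 1   [16, 16, -16]
ROT      [16, -16, 16]
PUSH 75  [16, -16, 16, 75]
SUB      [16, -16, -59]
SUB      [16, 43]
NEG      [16, -43]
LOAD 1   [16, -43, -16]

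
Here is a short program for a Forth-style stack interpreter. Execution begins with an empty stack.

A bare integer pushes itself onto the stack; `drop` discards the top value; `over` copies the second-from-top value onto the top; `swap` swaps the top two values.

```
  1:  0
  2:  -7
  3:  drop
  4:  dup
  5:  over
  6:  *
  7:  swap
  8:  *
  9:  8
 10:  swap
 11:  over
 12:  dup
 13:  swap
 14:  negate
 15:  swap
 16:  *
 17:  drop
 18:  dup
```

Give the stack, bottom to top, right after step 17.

0       [0]
-7      [0, -7]
drop    [0]
dup     [0, 0]
over    [0, 0, 0]
*       [0, 0]
swap    [0, 0]
*       [0]
8       [0, 8]
swap    [8, 0]
over    [8, 0, 8]
dup     [8, 0, 8, 8]
swap    [8, 0, 8, 8]
negate  [8, 0, 8, -8]
swap    [8, 0, -8, 8]
*       [8, 0, -64]
drop    [8, 0]

[8, 0]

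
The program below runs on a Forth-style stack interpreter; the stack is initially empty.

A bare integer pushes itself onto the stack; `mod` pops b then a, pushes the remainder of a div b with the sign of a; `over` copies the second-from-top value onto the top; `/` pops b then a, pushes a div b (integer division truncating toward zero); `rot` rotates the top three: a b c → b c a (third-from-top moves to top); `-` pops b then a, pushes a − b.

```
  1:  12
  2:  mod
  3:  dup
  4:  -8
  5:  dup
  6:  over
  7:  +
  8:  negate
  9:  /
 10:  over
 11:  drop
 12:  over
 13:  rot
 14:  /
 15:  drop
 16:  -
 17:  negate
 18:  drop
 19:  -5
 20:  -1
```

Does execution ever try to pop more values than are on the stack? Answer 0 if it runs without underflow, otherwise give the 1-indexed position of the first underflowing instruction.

12 -> 12
mod  — needs 2 operands, stack has 1 → underflow

2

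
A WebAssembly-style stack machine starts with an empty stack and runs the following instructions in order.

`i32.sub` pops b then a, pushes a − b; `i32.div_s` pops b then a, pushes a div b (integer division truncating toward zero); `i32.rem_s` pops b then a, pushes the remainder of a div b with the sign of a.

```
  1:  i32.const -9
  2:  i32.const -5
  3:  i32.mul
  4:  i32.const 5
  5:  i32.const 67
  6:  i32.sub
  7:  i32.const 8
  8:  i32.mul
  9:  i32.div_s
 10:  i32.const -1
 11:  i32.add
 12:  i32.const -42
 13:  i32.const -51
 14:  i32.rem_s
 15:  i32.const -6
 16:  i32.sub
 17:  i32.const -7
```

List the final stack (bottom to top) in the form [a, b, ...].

i32.const -9  -> [-9]
i32.const -5  -> [-9, -5]
i32.mul       -> [45]
i32.const 5   -> [45, 5]
i32.const 67  -> [45, 5, 67]
i32.sub       -> [45, -62]
i32.const 8   -> [45, -62, 8]
i32.mul       -> [45, -496]
i32.div_s     -> [0]
i32.const -1  -> [0, -1]
i32.add       -> [-1]
i32.const -42 -> [-1, -42]
i32.const -51 -> [-1, -42, -51]
i32.rem_s     -> [-1, -42]
i32.const -6  -> [-1, -42, -6]
i32.sub       -> [-1, -36]
i32.const -7  -> [-1, -36, -7]

[-1, -36, -7]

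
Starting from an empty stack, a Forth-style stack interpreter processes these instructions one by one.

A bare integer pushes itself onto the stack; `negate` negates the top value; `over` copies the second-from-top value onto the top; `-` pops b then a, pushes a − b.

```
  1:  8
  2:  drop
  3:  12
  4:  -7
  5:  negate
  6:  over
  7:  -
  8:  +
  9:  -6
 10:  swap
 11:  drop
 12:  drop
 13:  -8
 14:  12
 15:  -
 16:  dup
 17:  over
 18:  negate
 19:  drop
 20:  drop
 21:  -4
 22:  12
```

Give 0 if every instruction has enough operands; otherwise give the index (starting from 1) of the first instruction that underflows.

0

8      : 8
drop   : (empty)
12     : 12
-7     : 12 -7
negate : 12 7
over   : 12 7 12
-      : 12 -5
+      : 7
-6     : 7 -6
swap   : -6 7
drop   : -6
drop   : (empty)
-8     : -8
12     : -8 12
-      : -20
dup    : -20 -20
over   : -20 -20 -20
negate : -20 -20 20
drop   : -20 -20
drop   : -20
-4     : -20 -4
12     : -20 -4 12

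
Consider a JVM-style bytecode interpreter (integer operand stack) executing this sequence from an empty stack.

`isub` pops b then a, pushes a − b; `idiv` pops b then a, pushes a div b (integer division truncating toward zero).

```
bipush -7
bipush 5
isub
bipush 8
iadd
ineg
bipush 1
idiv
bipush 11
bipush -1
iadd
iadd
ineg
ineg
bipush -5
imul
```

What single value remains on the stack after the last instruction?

bipush -7  [-7]
bipush 5   [-7, 5]
isub       [-12]
bipush 8   [-12, 8]
iadd       [-4]
ineg       [4]
bipush 1   [4, 1]
idiv       [4]
bipush 11  [4, 11]
bipush -1  [4, 11, -1]
iadd       [4, 10]
iadd       [14]
ineg       [-14]
ineg       [14]
bipush -5  [14, -5]
imul       [-70]

-70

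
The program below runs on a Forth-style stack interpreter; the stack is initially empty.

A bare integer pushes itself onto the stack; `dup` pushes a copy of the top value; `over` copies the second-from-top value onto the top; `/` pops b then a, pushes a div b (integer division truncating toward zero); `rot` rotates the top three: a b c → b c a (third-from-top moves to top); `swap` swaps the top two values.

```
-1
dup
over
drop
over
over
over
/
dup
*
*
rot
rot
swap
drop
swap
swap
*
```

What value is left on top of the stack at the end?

1

-1   -> [-1]
dup  -> [-1, -1]
over -> [-1, -1, -1]
drop -> [-1, -1]
over -> [-1, -1, -1]
over -> [-1, -1, -1, -1]
over -> [-1, -1, -1, -1, -1]
/    -> [-1, -1, -1, 1]
dup  -> [-1, -1, -1, 1, 1]
*    -> [-1, -1, -1, 1]
*    -> [-1, -1, -1]
rot  -> [-1, -1, -1]
rot  -> [-1, -1, -1]
swap -> [-1, -1, -1]
drop -> [-1, -1]
swap -> [-1, -1]
swap -> [-1, -1]
*    -> [1]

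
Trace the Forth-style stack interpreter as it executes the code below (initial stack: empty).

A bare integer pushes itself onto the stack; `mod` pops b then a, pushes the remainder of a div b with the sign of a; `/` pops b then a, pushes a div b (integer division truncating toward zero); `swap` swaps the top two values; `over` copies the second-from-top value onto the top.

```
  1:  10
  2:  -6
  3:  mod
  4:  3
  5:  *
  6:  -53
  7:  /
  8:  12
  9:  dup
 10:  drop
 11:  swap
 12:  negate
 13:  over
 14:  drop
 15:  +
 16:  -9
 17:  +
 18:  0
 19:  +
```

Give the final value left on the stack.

10      [10]
-6      [10, -6]
mod     [4]
3       [4, 3]
*       [12]
-53     [12, -53]
/       [0]
12      [0, 12]
dup     [0, 12, 12]
drop    [0, 12]
swap    [12, 0]
negate  [12, 0]
over    [12, 0, 12]
drop    [12, 0]
+       [12]
-9      [12, -9]
+       [3]
0       [3, 0]
+       [3]

3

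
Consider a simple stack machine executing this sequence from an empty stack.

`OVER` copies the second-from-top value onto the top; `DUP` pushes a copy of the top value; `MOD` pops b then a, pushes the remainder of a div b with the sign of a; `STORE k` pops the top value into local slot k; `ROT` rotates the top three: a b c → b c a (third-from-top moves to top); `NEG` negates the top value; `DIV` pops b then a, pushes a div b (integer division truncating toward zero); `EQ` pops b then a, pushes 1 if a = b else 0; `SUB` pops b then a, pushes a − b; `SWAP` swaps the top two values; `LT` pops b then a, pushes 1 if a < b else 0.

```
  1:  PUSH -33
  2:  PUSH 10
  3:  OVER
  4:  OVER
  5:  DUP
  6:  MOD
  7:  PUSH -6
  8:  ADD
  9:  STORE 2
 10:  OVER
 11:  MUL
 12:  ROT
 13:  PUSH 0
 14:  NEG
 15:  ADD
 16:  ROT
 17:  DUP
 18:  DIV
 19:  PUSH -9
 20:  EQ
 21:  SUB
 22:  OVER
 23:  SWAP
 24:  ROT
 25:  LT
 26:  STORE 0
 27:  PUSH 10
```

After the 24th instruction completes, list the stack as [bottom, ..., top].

[-330, -33, -330]

PUSH -33  -33
PUSH 10   -33 10
OVER      -33 10 -33
OVER      -33 10 -33 10
DUP       -33 10 -33 10 10
MOD       -33 10 -33 0
PUSH -6   -33 10 -33 0 -6
ADD       -33 10 -33 -6
STORE 2   -33 10 -33
OVER      -33 10 -33 10
MUL       -33 10 -330
ROT       10 -330 -33
PUSH 0    10 -330 -33 0
NEG       10 -330 -33 0
ADD       10 -330 -33
ROT       -330 -33 10
DUP       -330 -33 10 10
DIV       -330 -33 1
PUSH -9   -330 -33 1 -9
EQ        -330 -33 0
SUB       -330 -33
OVER      -330 -33 -330
SWAP      -330 -330 -33
ROT       -330 -33 -330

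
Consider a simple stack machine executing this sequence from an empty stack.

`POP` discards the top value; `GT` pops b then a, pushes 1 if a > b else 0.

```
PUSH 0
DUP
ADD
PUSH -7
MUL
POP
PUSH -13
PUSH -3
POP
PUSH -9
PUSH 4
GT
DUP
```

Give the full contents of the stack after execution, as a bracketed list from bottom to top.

[-13, 0, 0]

PUSH 0   → [0]
DUP      → [0, 0]
ADD      → [0]
PUSH -7  → [0, -7]
MUL      → [0]
POP      → []
PUSH -13 → [-13]
PUSH -3  → [-13, -3]
POP      → [-13]
PUSH -9  → [-13, -9]
PUSH 4   → [-13, -9, 4]
GT       → [-13, 0]
DUP      → [-13, 0, 0]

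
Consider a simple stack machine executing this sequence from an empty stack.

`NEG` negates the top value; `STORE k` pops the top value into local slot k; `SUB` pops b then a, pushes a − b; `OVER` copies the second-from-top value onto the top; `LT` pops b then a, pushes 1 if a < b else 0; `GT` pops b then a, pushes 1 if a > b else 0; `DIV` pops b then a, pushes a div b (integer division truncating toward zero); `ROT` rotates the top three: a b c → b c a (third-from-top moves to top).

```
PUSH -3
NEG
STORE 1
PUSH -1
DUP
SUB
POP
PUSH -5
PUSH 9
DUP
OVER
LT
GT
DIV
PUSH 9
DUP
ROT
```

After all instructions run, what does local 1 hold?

3

PUSH -3 -> -3
NEG     -> 3
STORE 1 -> (empty)
PUSH -1 -> -1
DUP     -> -1 -1
SUB     -> 0
POP     -> (empty)
PUSH -5 -> -5
PUSH 9  -> -5 9
DUP     -> -5 9 9
OVER    -> -5 9 9 9
LT      -> -5 9 0
GT      -> -5 1
DIV     -> -5
PUSH 9  -> -5 9
DUP     -> -5 9 9
ROT     -> 9 9 -5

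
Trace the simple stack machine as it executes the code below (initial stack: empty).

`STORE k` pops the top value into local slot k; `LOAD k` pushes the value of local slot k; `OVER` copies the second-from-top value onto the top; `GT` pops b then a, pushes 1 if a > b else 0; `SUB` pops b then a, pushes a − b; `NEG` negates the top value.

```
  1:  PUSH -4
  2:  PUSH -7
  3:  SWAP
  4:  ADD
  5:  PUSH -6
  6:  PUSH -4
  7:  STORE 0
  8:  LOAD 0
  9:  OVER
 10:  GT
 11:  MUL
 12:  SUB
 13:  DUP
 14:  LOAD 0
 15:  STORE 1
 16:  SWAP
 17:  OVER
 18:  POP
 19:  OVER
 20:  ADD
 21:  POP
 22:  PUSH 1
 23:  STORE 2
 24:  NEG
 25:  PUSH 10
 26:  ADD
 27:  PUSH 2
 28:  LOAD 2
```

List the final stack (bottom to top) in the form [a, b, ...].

PUSH -4 → -4
PUSH -7 → -4 -7
SWAP    → -7 -4
ADD     → -11
PUSH -6 → -11 -6
PUSH -4 → -11 -6 -4
STORE 0 → -11 -6
LOAD 0  → -11 -6 -4
OVER    → -11 -6 -4 -6
GT      → -11 -6 1
MUL     → -11 -6
SUB     → -5
DUP     → -5 -5
LOAD 0  → -5 -5 -4
STORE 1 → -5 -5
SWAP    → -5 -5
OVER    → -5 -5 -5
POP     → -5 -5
OVER    → -5 -5 -5
ADD     → -5 -10
POP     → -5
PUSH 1  → -5 1
STORE 2 → -5
NEG     → 5
PUSH 10 → 5 10
ADD     → 15
PUSH 2  → 15 2
LOAD 2  → 15 2 1

[15, 2, 1]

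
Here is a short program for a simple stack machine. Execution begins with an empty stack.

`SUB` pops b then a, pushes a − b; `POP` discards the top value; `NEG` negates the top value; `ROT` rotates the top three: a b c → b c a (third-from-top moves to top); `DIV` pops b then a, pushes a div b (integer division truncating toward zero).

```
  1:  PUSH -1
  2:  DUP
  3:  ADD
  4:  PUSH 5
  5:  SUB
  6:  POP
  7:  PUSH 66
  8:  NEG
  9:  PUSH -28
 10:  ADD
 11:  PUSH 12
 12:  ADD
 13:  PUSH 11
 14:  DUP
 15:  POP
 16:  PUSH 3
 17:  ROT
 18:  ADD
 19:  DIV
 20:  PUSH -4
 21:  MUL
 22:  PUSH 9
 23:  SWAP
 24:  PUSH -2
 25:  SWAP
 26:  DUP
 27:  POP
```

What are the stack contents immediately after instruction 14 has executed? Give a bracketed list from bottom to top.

[-82, 11, 11]

PUSH -1   -1
DUP       -1 -1
ADD       -2
PUSH 5    -2 5
SUB       -7
POP       (empty)
PUSH 66   66
NEG       -66
PUSH -28  -66 -28
ADD       -94
PUSH 12   -94 12
ADD       -82
PUSH 11   -82 11
DUP       -82 11 11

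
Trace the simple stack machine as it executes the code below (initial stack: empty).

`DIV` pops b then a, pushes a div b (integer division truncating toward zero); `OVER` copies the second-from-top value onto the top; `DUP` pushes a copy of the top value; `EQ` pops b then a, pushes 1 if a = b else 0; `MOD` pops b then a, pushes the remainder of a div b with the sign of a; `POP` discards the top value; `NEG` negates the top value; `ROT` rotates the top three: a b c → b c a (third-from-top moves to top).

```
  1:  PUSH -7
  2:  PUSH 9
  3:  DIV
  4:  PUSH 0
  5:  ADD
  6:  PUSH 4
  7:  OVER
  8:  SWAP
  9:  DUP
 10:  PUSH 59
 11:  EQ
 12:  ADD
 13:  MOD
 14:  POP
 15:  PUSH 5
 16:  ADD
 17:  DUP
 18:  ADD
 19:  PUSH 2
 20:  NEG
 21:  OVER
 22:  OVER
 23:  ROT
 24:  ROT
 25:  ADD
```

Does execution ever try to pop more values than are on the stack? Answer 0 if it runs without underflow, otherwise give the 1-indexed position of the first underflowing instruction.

PUSH -7 : [-7]
PUSH 9  : [-7, 9]
DIV     : [0]
PUSH 0  : [0, 0]
ADD     : [0]
PUSH 4  : [0, 4]
OVER    : [0, 4, 0]
SWAP    : [0, 0, 4]
DUP     : [0, 0, 4, 4]
PUSH 59 : [0, 0, 4, 4, 59]
EQ      : [0, 0, 4, 0]
ADD     : [0, 0, 4]
MOD     : [0, 0]
POP     : [0]
PUSH 5  : [0, 5]
ADD     : [5]
DUP     : [5, 5]
ADD     : [10]
PUSH 2  : [10, 2]
NEG     : [10, -2]
OVER    : [10, -2, 10]
OVER    : [10, -2, 10, -2]
ROT     : [10, 10, -2, -2]
ROT     : [10, -2, -2, 10]
ADD     : [10, -2, 8]

0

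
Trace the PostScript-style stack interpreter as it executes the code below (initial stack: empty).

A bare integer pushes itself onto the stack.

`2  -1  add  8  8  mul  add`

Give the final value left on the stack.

2   -> [2]
-1  -> [2, -1]
add -> [1]
8   -> [1, 8]
8   -> [1, 8, 8]
mul -> [1, 64]
add -> [65]

65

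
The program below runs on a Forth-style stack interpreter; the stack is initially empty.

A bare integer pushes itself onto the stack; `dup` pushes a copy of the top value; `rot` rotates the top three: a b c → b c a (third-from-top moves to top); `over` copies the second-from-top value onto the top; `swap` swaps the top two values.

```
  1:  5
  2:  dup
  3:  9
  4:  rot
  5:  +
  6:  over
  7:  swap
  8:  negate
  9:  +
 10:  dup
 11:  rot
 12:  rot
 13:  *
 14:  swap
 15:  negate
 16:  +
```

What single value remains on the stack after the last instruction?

-36

5       5
dup     5 5
9       5 5 9
rot     5 9 5
+       5 14
over    5 14 5
swap    5 5 14
negate  5 5 -14
+       5 -9
dup     5 -9 -9
rot     -9 -9 5
rot     -9 5 -9
*       -9 -45
swap    -45 -9
negate  -45 9
+       -36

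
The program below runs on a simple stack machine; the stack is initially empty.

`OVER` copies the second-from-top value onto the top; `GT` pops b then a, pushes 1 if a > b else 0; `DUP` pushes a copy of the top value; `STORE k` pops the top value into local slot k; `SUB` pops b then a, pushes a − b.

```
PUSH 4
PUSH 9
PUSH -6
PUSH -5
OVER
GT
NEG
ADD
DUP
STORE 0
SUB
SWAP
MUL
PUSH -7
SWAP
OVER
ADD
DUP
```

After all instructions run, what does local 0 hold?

PUSH 4  → 4
PUSH 9  → 4 9
PUSH -6 → 4 9 -6
PUSH -5 → 4 9 -6 -5
OVER    → 4 9 -6 -5 -6
GT      → 4 9 -6 1
NEG     → 4 9 -6 -1
ADD     → 4 9 -7
DUP     → 4 9 -7 -7
STORE 0 → 4 9 -7
SUB     → 4 16
SWAP    → 16 4
MUL     → 64
PUSH -7 → 64 -7
SWAP    → -7 64
OVER    → -7 64 -7
ADD     → -7 57
DUP     → -7 57 57

-7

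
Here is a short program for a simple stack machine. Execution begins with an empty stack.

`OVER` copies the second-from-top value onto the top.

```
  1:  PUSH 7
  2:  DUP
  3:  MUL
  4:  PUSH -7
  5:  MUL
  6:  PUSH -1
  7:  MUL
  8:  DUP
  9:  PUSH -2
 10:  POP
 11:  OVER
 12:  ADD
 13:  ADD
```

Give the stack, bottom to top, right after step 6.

PUSH 7  -> [7]
DUP     -> [7, 7]
MUL     -> [49]
PUSH -7 -> [49, -7]
MUL     -> [-343]
PUSH -1 -> [-343, -1]

[-343, -1]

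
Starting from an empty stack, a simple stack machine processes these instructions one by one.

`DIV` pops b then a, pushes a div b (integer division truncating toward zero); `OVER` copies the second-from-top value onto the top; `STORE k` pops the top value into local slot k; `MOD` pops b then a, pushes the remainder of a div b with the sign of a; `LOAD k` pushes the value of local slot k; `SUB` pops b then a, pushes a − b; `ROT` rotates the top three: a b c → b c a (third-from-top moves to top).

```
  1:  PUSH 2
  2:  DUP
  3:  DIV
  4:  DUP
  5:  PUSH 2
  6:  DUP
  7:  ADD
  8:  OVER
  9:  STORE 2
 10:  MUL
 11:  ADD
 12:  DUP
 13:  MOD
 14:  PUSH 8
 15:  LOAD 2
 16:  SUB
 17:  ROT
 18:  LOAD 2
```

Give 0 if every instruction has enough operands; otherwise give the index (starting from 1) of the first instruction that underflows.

17

PUSH 2  : 2
DUP     : 2 2
DIV     : 1
DUP     : 1 1
PUSH 2  : 1 1 2
DUP     : 1 1 2 2
ADD     : 1 1 4
OVER    : 1 1 4 1
STORE 2 : 1 1 4
MUL     : 1 4
ADD     : 5
DUP     : 5 5
MOD     : 0
PUSH 8  : 0 8
LOAD 2  : 0 8 1
SUB     : 0 7
ROT  — needs 3 operands, stack has 2 → underflow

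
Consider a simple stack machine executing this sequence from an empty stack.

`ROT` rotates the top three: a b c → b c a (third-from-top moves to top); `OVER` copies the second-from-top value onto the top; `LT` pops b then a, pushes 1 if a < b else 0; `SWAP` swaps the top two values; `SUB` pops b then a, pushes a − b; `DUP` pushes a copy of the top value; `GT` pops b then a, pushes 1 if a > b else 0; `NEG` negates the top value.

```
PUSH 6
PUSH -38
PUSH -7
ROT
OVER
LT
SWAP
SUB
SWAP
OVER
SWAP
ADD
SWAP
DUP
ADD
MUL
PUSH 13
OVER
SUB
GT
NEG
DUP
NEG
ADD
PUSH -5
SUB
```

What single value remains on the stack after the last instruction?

PUSH 6    [6]
PUSH -38  [6, -38]
PUSH -7   [6, -38, -7]
ROT       [-38, -7, 6]
OVER      [-38, -7, 6, -7]
LT        [-38, -7, 0]
SWAP      [-38, 0, -7]
SUB       [-38, 7]
SWAP      [7, -38]
OVER      [7, -38, 7]
SWAP      [7, 7, -38]
ADD       [7, -31]
SWAP      [-31, 7]
DUP       [-31, 7, 7]
ADD       [-31, 14]
MUL       [-434]
PUSH 13   [-434, 13]
OVER      [-434, 13, -434]
SUB       [-434, 447]
GT        [0]
NEG       [0]
DUP       [0, 0]
NEG       [0, 0]
ADD       [0]
PUSH -5   [0, -5]
SUB       [5]

5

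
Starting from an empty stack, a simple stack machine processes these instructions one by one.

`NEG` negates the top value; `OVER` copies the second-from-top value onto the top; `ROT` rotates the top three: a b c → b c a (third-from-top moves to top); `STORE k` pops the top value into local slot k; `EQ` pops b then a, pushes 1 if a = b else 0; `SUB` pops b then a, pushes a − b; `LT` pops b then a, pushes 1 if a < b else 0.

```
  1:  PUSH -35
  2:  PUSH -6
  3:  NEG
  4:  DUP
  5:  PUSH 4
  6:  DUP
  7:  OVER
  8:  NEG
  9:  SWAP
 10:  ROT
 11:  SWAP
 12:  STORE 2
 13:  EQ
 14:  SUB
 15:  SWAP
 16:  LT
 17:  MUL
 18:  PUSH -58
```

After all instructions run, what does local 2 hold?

PUSH -35 : [-35]
PUSH -6  : [-35, -6]
NEG      : [-35, 6]
DUP      : [-35, 6, 6]
PUSH 4   : [-35, 6, 6, 4]
DUP      : [-35, 6, 6, 4, 4]
OVER     : [-35, 6, 6, 4, 4, 4]
NEG      : [-35, 6, 6, 4, 4, -4]
SWAP     : [-35, 6, 6, 4, -4, 4]
ROT      : [-35, 6, 6, -4, 4, 4]
SWAP     : [-35, 6, 6, -4, 4, 4]
STORE 2  : [-35, 6, 6, -4, 4]
EQ       : [-35, 6, 6, 0]
SUB      : [-35, 6, 6]
SWAP     : [-35, 6, 6]
LT       : [-35, 0]
MUL      : [0]
PUSH -58 : [0, -58]

4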